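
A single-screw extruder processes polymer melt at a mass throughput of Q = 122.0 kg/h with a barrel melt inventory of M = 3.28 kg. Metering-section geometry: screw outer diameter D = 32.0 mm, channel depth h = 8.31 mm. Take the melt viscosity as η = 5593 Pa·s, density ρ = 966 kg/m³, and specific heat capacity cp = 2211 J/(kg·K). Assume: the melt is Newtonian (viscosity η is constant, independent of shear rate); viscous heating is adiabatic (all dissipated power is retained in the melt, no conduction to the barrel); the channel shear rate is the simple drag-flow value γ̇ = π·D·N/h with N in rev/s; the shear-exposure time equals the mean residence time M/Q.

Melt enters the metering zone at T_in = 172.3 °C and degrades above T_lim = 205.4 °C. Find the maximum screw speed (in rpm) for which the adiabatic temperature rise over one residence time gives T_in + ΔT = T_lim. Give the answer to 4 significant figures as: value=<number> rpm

Throughput in SI: Q_s = 122.0 kg/h ÷ 3600 s/h = 0.0338889 kg/s
Mean residence time: t_res = M/Q_s = 3.28 kg / 0.0338889 kg/s = 96.7869 s
D = 32.0 mm = 0.032 m;  h = 8.31 mm = 0.00831 m
ΔT_a = T_lim − T_in = 205.4 °C − 172.3 °C = 33.1 K
γ̇_max² = ΔT_a·ρ·cp/(η·t_res) = 33.1·966·2211/(5593·96.7869) = 130.597 s⁻²
γ̇_max = sqrt(130.597) = 11.4279 s⁻¹
Solve γ̇ = πDN/h for N: N_max = γ̇_max·h/(π·D) = 11.4279 × 0.00831 / (π × 0.032) = 0.944642 rev/s = 56.6785 rpm

value=56.68 rpm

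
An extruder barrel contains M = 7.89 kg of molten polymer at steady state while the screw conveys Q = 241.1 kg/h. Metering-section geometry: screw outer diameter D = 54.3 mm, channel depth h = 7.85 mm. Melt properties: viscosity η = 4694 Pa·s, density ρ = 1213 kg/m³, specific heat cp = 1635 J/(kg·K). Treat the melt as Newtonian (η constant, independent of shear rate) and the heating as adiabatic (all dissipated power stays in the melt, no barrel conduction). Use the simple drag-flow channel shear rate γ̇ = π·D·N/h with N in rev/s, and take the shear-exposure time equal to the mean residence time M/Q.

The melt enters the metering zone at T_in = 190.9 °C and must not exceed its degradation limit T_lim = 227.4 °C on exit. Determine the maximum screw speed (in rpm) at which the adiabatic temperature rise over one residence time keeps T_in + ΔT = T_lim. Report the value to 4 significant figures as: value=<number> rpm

Convert throughput: Q = 241.1 kg/h = 241.1/3600 = 0.0669722 kg/s
Mean residence time: t_res = M/Q_s = 7.89 kg / 0.0669722 kg/s = 117.81 s
D = 54.3 mm = 0.0543 m;  h = 7.85 mm = 0.00785 m
ΔT_a = T_lim − T_in = 227.4 °C − 190.9 °C = 36.5 K
γ̇_max² = ΔT_a·ρ·cp/(η·t_res) = 36.5·1213·1635/(4694·117.81) = 130.902 s⁻²
γ̇_max = √130.902 = 11.4412 s⁻¹
N_max = γ̇_max·h / (π·D) = 11.4412 · 0.00785 / (π · 0.0543) = 0.526493 rev/s = 31.5896 rpm

value=31.59 rpm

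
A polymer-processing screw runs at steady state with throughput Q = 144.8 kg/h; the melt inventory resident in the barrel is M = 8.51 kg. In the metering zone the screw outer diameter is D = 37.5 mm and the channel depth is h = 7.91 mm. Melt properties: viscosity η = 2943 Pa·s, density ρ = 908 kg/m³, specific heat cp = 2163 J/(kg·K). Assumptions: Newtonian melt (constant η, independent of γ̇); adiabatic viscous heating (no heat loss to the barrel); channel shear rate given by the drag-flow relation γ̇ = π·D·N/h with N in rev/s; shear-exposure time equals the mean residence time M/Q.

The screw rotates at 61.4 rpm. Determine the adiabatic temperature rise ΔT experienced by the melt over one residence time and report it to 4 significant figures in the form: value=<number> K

value=73.65 K

Throughput in SI: Q_s = 144.8 kg/h ÷ 3600 s/h = 0.0402222 kg/s
t_res = M / Q_s = 8.51 / 0.0402222 = 211.575 s
Geometry in metres: D = 37.5 mm → 0.0375 m, h = 7.91 mm → 0.00791 m; screw speed N = 61.4 rpm = 1.02333 rev/s
γ̇ = π D N / h = (π)(0.0375)(1.02333) / 0.00791 = 15.2413 s⁻¹
ΔT = η·γ̇²·t_res/(ρ·cp) = [2943 × 15.2413² × 211.575] / [908 × 2163] = 73.647 K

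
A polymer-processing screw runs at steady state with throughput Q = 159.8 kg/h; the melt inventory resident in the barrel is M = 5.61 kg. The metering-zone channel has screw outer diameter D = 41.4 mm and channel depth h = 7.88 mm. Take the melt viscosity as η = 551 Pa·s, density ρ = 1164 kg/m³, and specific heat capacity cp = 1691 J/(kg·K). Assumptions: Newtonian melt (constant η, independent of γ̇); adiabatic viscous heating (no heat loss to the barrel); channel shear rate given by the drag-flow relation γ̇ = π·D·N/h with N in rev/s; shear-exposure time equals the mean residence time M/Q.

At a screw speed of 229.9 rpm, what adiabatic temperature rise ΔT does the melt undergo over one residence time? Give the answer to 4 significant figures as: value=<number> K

value=141.5 K

Throughput in SI: Q_s = 159.8 kg/h ÷ 3600 s/h = 0.0443889 kg/s
Mean residence time: t_res = M/Q_s = 5.61 kg / 0.0443889 kg/s = 126.383 s
Geometry in metres: D = 41.4 mm → 0.0414 m, h = 7.88 mm → 0.00788 m; screw speed N = 229.9 rpm = 3.83167 rev/s
γ̇ = π·D·N / h = π · 0.0414 · 3.83167 / 0.00788 = 63.2429 s⁻¹
Adiabatic rise: ΔT = η γ̇² t_res / (ρ cp) = 551·(63.2429)²·126.383 / (1164·1691) = 141.503 K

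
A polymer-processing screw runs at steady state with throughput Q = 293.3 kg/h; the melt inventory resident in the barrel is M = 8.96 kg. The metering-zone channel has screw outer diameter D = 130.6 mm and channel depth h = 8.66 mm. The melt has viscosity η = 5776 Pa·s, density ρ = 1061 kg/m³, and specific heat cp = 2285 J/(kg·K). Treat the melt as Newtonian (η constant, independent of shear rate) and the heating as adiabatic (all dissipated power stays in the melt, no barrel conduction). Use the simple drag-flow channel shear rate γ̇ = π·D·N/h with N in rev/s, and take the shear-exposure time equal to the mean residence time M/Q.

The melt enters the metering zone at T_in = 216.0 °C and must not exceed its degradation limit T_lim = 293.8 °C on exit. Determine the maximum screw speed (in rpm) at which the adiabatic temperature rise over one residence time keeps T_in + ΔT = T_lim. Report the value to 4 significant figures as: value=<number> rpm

Throughput in SI: Q_s = 293.3 kg/h ÷ 3600 s/h = 0.0814722 kg/s
Mean residence time: t_res = M/Q_s = 8.96 kg / 0.0814722 kg/s = 109.976 s
Convert to metres: D = 0.1306 m, h = 0.00866 m
ΔT_a = T_lim − T_in = 293.8 − 216.0 = 77.8 K
γ̇_max² = ΔT_a·ρ·cp/(η·t_res) = 77.8·1061·2285/(5776·109.976) = 296.931 s⁻²
γ̇_max = √296.931 = 17.2317 s⁻¹
N_max = γ̇_max h / (πD) = 17.2317·0.00866/(π·0.1306) = 0.363708 rev/s → ×60 = 21.8225 rpm

value=21.82 rpm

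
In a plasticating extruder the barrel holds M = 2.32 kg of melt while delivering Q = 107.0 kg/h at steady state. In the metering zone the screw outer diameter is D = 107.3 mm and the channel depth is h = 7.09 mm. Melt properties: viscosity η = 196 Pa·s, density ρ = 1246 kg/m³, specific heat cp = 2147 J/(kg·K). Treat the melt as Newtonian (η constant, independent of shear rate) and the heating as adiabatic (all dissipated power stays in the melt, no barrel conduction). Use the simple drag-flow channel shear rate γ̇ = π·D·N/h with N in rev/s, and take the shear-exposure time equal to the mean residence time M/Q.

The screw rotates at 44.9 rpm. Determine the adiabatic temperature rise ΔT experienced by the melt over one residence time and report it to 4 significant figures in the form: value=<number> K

value=7.240 K

Convert throughput: Q = 107.0 kg/h = 107.0/3600 = 0.0297222 kg/s
t_res = M / Q_s = 2.32 ÷ 0.0297222 = 78.0561 s
Geometry in metres: D = 107.3 mm → 0.1073 m, h = 7.09 mm → 0.00709 m; screw speed N = 44.9 rpm = 0.748333 rev/s
γ̇ = π·D·N / h = π · 0.1073 · 0.748333 / 0.00709 = 35.5794 s⁻¹
Adiabatic rise: ΔT = η γ̇² t_res / (ρ cp) = 196·(35.5794)²·78.0561 / (1246·2147) = 7.23952 K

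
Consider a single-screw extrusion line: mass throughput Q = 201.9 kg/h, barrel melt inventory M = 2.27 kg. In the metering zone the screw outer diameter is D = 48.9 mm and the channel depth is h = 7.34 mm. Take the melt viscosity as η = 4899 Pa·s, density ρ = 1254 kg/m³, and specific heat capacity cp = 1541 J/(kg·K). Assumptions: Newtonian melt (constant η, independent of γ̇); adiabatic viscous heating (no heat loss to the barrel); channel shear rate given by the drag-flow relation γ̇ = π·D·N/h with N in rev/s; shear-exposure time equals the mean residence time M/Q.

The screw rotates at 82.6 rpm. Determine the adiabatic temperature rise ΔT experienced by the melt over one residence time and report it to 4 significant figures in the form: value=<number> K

Q_s = Q / 3600 = 201.9 / 3600 = 0.0560833 kg/s
t_res = M / Q_s = 2.27 ÷ 0.0560833 = 40.4755 s
Convert to SI: D = 0.0489 m, h = 0.00734 m, N = 82.6/60 = 1.37667 rev/s
γ̇ = π·D·N / h = π · 0.0489 · 1.37667 / 0.00734 = 28.8132 s⁻¹
Adiabatic rise: ΔT = η γ̇² t_res / (ρ cp) = 4899·(28.8132)²·40.4755 / (1254·1541) = 85.1887 K

value=85.19 K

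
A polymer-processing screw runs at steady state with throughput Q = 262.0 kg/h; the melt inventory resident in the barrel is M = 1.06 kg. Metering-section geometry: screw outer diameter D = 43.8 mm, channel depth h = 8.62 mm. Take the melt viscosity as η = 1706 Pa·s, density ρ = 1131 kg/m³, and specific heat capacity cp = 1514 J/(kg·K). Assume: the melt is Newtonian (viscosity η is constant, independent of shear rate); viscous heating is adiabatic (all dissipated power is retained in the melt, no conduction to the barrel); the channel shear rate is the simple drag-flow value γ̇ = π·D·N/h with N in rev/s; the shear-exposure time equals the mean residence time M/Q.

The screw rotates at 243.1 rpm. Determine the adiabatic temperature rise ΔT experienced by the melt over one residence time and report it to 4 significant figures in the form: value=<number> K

value=60.70 K

Q_s = Q / 3600 = 262.0 / 3600 = 0.0727778 kg/s
t_res = M / Q_s = 1.06 / 0.0727778 = 14.5649 s
D = 43.8 mm = 0.0438 m;  h = 8.62 mm = 0.00862 m;  N = 243.1 rpm / 60 = 4.05167 rev/s
Shear rate: γ̇ = πDN/h = π·0.0438·4.05167/0.00862 = 64.6771 s⁻¹
Adiabatic rise: ΔT = η γ̇² t_res / (ρ cp) = 1706·(64.6771)²·14.5649 / (1131·1514) = 60.7014 K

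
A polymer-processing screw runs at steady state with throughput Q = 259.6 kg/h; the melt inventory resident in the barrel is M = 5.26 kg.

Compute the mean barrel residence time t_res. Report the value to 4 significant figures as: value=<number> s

value=72.94 s

Throughput in SI: Q_s = 259.6 kg/h ÷ 3600 s/h = 0.0721111 kg/s
t_res = M / Q_s = 5.26 / 0.0721111 = 72.943 s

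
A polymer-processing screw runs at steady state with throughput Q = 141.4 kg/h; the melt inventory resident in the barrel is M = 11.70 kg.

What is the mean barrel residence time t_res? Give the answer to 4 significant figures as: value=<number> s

Convert throughput: Q = 141.4 kg/h = 141.4/3600 = 0.0392778 kg/s
t_res = M / Q_s = 11.70 ÷ 0.0392778 = 297.878 s

value=297.9 s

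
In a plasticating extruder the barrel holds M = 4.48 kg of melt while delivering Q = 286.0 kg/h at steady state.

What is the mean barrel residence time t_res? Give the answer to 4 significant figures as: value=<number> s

value=56.39 s

Q_s = Q / 3600 = 286.0 / 3600 = 0.0794444 kg/s
Mean residence time: t_res = M/Q_s = 4.48 kg / 0.0794444 kg/s = 56.3916 s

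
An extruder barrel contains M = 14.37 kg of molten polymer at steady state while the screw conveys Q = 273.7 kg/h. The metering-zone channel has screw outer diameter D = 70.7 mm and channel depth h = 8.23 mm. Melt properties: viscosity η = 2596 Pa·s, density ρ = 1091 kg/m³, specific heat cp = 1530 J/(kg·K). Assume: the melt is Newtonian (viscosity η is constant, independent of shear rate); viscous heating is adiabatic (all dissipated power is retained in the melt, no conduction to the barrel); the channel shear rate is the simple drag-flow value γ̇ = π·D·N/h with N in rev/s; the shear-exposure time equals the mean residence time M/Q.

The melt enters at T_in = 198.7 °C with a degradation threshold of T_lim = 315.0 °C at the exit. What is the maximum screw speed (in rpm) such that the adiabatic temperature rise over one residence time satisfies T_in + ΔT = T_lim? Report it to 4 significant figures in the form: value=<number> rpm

value=44.22 rpm

Q_s = Q / 3600 = 273.7 / 3600 = 0.0760278 kg/s
t_res = M / Q_s = 14.37 / 0.0760278 = 189.01 s
D = 70.7 mm = 0.0707 m;  h = 8.23 mm = 0.00823 m
Allowable rise: ΔT_a = T_lim − T_in = 315.0 − 198.7 = 116.3 K
γ̇_max² = ΔT_a·ρ·cp/(η·t_res) = 116.3·1091·1530/(2596·189.01) = 395.646 s⁻²
γ̇_max = √395.646 = 19.8909 s⁻¹
Solve γ̇ = πDN/h for N: N_max = γ̇_max·h/(π·D) = 19.8909 × 0.00823 / (π × 0.0707) = 0.737028 rev/s = 44.2217 rpm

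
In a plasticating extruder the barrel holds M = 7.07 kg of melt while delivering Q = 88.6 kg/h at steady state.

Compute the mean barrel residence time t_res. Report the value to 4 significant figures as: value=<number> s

Q_s = Q / 3600 = 88.6 / 3600 = 0.0246111 kg/s
t_res = M / Q_s = 7.07 / 0.0246111 = 287.269 s

value=287.3 s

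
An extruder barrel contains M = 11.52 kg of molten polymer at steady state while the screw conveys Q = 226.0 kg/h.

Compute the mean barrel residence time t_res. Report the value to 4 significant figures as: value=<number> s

value=183.5 s

Q_s = Q / 3600 = 226.0 / 3600 = 0.0627778 kg/s
t_res = M / Q_s = 11.52 / 0.0627778 = 183.504 s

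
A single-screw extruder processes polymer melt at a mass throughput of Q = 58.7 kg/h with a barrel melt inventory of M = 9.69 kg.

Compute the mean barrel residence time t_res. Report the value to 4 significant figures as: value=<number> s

Throughput in SI: Q_s = 58.7 kg/h ÷ 3600 s/h = 0.0163056 kg/s
t_res = M / Q_s = 9.69 ÷ 0.0163056 = 594.276 s

value=594.3 s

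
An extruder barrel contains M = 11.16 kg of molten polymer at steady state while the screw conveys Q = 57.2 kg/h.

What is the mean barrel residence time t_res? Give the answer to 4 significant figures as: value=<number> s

Convert throughput: Q = 57.2 kg/h = 57.2/3600 = 0.0158889 kg/s
t_res = M / Q_s = 11.16 / 0.0158889 = 702.378 s

value=702.4 s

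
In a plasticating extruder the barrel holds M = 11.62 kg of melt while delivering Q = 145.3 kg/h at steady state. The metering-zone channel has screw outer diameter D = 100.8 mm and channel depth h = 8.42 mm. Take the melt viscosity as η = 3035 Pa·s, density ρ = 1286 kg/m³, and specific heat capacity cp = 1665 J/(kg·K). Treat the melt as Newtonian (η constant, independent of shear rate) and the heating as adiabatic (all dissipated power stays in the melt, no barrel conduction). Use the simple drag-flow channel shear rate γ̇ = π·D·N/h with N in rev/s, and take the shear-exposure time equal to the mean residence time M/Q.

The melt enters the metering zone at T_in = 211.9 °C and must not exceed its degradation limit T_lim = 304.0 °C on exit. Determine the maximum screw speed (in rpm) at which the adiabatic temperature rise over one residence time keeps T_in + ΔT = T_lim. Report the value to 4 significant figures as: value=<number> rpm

value=23.97 rpm

Convert throughput: Q = 145.3 kg/h = 145.3/3600 = 0.0403611 kg/s
t_res = M / Q_s = 11.62 ÷ 0.0403611 = 287.901 s
D = 100.8 mm = 0.1008 m;  h = 8.42 mm = 0.00842 m
ΔT_a = T_lim − T_in = 304.0 °C − 211.9 °C = 92.1 K
Invert ΔT = ηγ̇²t_res/(ρcp) for γ̇: γ̇_max² = ΔT_a ρ cp / (η t_res) = 92.1·1286·1665 / (3035·287.901) = 225.69 s⁻²
γ̇_max = √225.69 = 15.023 s⁻¹
Solve γ̇ = πDN/h for N: N_max = γ̇_max·h/(π·D) = 15.023 × 0.00842 / (π × 0.1008) = 0.399446 rev/s = 23.9668 rpm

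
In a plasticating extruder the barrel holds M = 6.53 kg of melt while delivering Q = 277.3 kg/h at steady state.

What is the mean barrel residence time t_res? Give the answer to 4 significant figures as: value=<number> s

Convert throughput: Q = 277.3 kg/h = 277.3/3600 = 0.0770278 kg/s
Mean residence time: t_res = M/Q_s = 6.53 kg / 0.0770278 kg/s = 84.7746 s

value=84.77 s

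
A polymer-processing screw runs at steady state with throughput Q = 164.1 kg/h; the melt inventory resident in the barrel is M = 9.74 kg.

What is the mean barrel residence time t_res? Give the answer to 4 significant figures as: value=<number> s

Q_s = Q / 3600 = 164.1 / 3600 = 0.0455833 kg/s
t_res = M / Q_s = 9.74 / 0.0455833 = 213.675 s

value=213.7 s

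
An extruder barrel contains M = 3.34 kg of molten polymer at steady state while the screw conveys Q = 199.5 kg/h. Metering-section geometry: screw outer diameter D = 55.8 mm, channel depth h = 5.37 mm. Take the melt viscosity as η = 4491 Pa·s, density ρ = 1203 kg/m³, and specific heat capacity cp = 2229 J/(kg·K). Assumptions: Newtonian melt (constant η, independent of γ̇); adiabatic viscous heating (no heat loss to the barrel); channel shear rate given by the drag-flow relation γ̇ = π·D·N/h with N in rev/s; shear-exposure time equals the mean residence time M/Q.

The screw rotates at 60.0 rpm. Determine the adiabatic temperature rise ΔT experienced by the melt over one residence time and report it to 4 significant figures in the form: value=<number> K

Throughput in SI: Q_s = 199.5 kg/h ÷ 3600 s/h = 0.0554167 kg/s
Mean residence time: t_res = M/Q_s = 3.34 kg / 0.0554167 kg/s = 60.2707 s
Convert to SI: D = 0.0558 m, h = 0.00537 m, N = 60.0/60 = 1 rev/s
γ̇ = π D N / h = (π)(0.0558)(1) / 0.00537 = 32.6445 s⁻¹
ΔT = η·γ̇²·t_res/(ρ·cp) = [4491 × 32.6445² × 60.2707] / [1203 × 2229] = 107.57 K

value=107.6 K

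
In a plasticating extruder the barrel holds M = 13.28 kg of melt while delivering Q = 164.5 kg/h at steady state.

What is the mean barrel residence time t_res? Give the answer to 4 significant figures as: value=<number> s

value=290.6 s

Throughput in SI: Q_s = 164.5 kg/h ÷ 3600 s/h = 0.0456944 kg/s
Mean residence time: t_res = M/Q_s = 13.28 kg / 0.0456944 kg/s = 290.626 s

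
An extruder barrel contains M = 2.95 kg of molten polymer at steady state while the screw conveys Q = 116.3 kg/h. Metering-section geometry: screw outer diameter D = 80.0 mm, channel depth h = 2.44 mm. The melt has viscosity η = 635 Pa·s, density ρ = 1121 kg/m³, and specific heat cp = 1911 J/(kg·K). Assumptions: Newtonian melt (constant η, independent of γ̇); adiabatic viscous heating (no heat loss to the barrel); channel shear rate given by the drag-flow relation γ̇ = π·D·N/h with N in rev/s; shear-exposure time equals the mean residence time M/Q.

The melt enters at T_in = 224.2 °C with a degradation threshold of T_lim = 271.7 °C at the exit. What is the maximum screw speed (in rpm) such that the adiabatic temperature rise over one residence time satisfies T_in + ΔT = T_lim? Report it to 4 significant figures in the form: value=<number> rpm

value=24.40 rpm

Throughput in SI: Q_s = 116.3 kg/h ÷ 3600 s/h = 0.0323056 kg/s
t_res = M / Q_s = 2.95 ÷ 0.0323056 = 91.3156 s
D = 80.0 mm = 0.08 m;  h = 2.44 mm = 0.00244 m
Allowable rise: ΔT_a = T_lim − T_in = 271.7 − 224.2 = 47.5 K
γ̇_max² = ΔT_a·ρ·cp/(η·t_res) = 47.5·1121·1911/(635·91.3156) = 1754.86 s⁻²
Take the square root: γ̇_max = √(1754.86) = 41.891 s⁻¹
N_max = γ̇_max·h / (π·D) = 41.891 · 0.00244 / (π · 0.08) = 0.406697 rev/s = 24.4018 rpm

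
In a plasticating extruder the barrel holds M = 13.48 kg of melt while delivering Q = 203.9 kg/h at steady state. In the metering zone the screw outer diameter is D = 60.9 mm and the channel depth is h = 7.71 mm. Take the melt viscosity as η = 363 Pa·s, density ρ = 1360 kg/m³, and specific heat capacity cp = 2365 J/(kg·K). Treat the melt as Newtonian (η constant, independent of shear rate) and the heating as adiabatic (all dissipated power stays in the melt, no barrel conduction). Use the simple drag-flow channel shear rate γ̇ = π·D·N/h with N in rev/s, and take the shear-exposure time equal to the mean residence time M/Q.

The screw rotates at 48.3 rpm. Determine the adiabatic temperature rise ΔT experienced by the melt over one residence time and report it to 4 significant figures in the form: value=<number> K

value=10.72 K

Q_s = Q / 3600 = 203.9 / 3600 = 0.0566389 kg/s
t_res = M / Q_s = 13.48 / 0.0566389 = 237.999 s
D = 60.9 mm = 0.0609 m;  h = 7.71 mm = 0.00771 m;  N = 48.3 rpm / 60 = 0.805 rev/s
γ̇ = π·D·N / h = π · 0.0609 · 0.805 / 0.00771 = 19.976 s⁻¹
Adiabatic rise: ΔT = η γ̇² t_res / (ρ cp) = 363·(19.976)²·237.999 / (1360·2365) = 10.7184 K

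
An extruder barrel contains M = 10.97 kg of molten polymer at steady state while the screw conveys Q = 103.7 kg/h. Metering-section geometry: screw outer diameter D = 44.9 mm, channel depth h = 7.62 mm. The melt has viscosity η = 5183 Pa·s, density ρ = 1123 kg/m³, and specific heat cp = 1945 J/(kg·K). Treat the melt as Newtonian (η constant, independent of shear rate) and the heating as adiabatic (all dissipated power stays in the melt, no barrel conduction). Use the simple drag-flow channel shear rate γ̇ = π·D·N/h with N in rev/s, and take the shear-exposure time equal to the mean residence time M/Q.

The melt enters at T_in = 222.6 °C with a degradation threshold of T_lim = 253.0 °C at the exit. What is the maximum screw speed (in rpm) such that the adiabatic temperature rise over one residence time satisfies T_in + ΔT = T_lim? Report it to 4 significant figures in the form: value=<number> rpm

Q_s = Q / 3600 = 103.7 / 3600 = 0.0288056 kg/s
t_res = M / Q_s = 10.97 ÷ 0.0288056 = 380.829 s
Convert to metres: D = 0.0449 m, h = 0.00762 m
ΔT_a = T_lim − T_in = 253.0 − 222.6 = 30.4 K
γ̇_max² = ΔT_a·ρ·cp / (η·t_res) = [30.4 × 1123 × 1945] / [5183 × 380.829] = 33.6404 s⁻²
γ̇_max = sqrt(33.6404) = 5.80004 s⁻¹
N_max = γ̇_max·h / (π·D) = 5.80004 · 0.00762 / (π · 0.0449) = 0.313321 rev/s = 18.7993 rpm

value=18.80 rpm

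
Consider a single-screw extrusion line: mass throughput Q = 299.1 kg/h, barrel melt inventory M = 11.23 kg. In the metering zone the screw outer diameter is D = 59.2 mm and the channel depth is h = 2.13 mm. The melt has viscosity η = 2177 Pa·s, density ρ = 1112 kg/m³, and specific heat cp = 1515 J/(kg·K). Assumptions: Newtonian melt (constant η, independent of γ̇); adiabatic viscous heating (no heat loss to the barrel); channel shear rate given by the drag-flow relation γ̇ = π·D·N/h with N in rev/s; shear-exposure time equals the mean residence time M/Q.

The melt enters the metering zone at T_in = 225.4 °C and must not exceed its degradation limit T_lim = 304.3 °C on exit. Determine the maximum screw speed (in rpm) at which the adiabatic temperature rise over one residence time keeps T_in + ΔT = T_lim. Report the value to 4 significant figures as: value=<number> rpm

Throughput in SI: Q_s = 299.1 kg/h ÷ 3600 s/h = 0.0830833 kg/s
t_res = M / Q_s = 11.23 ÷ 0.0830833 = 135.165 s
D = 59.2 mm = 0.0592 m;  h = 2.13 mm = 0.00213 m
Allowable rise: ΔT_a = T_lim − T_in = 304.3 − 225.4 = 78.9 K
Invert ΔT = ηγ̇²t_res/(ρcp) for γ̇: γ̇_max² = ΔT_a ρ cp / (η t_res) = 78.9·1112·1515 / (2177·135.165) = 451.721 s⁻²
γ̇_max = √451.721 = 21.2537 s⁻¹
N_max = γ̇_max h / (πD) = 21.2537·0.00213/(π·0.0592) = 0.243413 rev/s → ×60 = 14.6048 rpm

value=14.60 rpm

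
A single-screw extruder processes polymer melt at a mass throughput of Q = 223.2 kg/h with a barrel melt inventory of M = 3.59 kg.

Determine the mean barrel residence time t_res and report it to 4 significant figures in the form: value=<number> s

Throughput in SI: Q_s = 223.2 kg/h ÷ 3600 s/h = 0.062 kg/s
t_res = M / Q_s = 3.59 ÷ 0.062 = 57.9032 s

value=57.90 s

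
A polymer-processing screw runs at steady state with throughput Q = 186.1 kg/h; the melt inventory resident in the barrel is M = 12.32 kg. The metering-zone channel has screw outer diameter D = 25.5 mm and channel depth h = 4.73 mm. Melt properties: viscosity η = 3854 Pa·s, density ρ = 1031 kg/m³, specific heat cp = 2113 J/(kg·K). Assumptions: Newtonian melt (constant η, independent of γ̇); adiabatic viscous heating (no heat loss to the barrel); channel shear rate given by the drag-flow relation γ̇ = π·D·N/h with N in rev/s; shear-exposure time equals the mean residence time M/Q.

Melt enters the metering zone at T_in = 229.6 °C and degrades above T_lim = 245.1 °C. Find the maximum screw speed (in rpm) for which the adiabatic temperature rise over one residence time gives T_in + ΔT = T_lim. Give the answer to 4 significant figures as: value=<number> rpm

Convert throughput: Q = 186.1 kg/h = 186.1/3600 = 0.0516944 kg/s
t_res = M / Q_s = 12.32 / 0.0516944 = 238.323 s
Geometry in SI: D = 25.5 mm → 0.0255 m, h = 4.73 mm → 0.00473 m
Allowable rise: ΔT_a = T_lim − T_in = 245.1 − 229.6 = 15.5 K
γ̇_max² = ΔT_a·ρ·cp/(η·t_res) = 15.5·1031·2113/(3854·238.323) = 36.763 s⁻²
γ̇_max = √36.763 = 6.06325 s⁻¹
N_max = γ̇_max·h / (π·D) = 6.06325 · 0.00473 / (π · 0.0255) = 0.357995 rev/s = 21.4797 rpm

value=21.48 rpm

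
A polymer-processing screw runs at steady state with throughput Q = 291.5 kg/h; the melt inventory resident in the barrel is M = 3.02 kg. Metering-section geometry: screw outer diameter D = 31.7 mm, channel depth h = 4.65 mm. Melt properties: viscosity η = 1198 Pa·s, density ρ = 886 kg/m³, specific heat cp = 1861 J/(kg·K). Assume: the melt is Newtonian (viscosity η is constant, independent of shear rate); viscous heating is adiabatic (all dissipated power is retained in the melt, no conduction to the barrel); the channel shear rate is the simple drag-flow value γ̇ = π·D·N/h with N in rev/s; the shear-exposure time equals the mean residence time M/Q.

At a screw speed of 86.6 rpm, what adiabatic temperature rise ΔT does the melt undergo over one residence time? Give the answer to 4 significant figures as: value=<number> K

value=25.89 K

Convert throughput: Q = 291.5 kg/h = 291.5/3600 = 0.0809722 kg/s
Mean residence time: t_res = M/Q_s = 3.02 kg / 0.0809722 kg/s = 37.2967 s
Convert to SI: D = 0.0317 m, h = 0.00465 m, N = 86.6/60 = 1.44333 rev/s
Shear rate: γ̇ = πDN/h = π·0.0317·1.44333/0.00465 = 30.9117 s⁻¹
ΔT = η·γ̇²·t_res/(ρ·cp) = [1198 × 30.9117² × 37.2967] / [886 × 1861] = 25.8936 K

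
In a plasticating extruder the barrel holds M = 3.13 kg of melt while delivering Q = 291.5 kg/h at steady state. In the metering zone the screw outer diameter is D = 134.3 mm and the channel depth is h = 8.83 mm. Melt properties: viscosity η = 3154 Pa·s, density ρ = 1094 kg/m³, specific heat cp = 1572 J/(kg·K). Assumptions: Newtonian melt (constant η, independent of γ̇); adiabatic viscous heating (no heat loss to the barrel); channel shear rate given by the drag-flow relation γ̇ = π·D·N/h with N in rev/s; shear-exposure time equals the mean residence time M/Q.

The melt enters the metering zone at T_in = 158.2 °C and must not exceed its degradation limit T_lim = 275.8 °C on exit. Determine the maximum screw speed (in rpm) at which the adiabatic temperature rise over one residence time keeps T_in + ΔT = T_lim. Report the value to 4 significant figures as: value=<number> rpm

Convert throughput: Q = 291.5 kg/h = 291.5/3600 = 0.0809722 kg/s
Mean residence time: t_res = M/Q_s = 3.13 kg / 0.0809722 kg/s = 38.6552 s
D = 134.3 mm = 0.1343 m;  h = 8.83 mm = 0.00883 m
Allowable rise: ΔT_a = T_lim − T_in = 275.8 − 158.2 = 117.6 K
γ̇_max² = ΔT_a·ρ·cp/(η·t_res) = 117.6·1094·1572/(3154·38.6552) = 1658.85 s⁻²
Take the square root: γ̇_max = √(1658.85) = 40.729 s⁻¹
N_max = γ̇_max h / (πD) = 40.729·0.00883/(π·0.1343) = 0.85239 rev/s → ×60 = 51.1434 rpm

value=51.14 rpm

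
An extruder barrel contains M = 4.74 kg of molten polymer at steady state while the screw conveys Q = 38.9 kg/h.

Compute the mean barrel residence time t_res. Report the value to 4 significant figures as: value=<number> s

value=438.7 s

Throughput in SI: Q_s = 38.9 kg/h ÷ 3600 s/h = 0.0108056 kg/s
Mean residence time: t_res = M/Q_s = 4.74 kg / 0.0108056 kg/s = 438.663 s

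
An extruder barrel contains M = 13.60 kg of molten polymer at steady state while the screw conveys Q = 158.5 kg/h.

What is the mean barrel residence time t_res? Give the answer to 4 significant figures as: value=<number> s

Convert throughput: Q = 158.5 kg/h = 158.5/3600 = 0.0440278 kg/s
t_res = M / Q_s = 13.60 / 0.0440278 = 308.896 s

value=308.9 s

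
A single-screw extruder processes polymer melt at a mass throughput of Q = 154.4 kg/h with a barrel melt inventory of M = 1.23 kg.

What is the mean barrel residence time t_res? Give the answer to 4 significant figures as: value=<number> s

value=28.68 s

Convert throughput: Q = 154.4 kg/h = 154.4/3600 = 0.0428889 kg/s
t_res = M / Q_s = 1.23 / 0.0428889 = 28.6788 s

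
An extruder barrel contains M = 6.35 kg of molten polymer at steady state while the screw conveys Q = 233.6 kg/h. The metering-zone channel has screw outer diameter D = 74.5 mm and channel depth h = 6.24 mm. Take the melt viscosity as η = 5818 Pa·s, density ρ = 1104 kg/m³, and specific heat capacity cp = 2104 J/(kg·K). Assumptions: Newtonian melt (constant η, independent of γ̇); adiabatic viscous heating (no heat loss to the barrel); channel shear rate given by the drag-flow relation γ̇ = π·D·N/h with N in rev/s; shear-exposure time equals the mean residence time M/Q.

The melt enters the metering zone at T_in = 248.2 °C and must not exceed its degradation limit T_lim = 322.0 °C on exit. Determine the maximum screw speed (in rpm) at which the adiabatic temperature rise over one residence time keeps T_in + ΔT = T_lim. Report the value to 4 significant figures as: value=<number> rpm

Q_s = Q / 3600 = 233.6 / 3600 = 0.0648889 kg/s
t_res = M / Q_s = 6.35 ÷ 0.0648889 = 97.8596 s
Geometry in SI: D = 74.5 mm → 0.0745 m, h = 6.24 mm → 0.00624 m
Allowable rise: ΔT_a = T_lim − T_in = 322.0 − 248.2 = 73.8 K
γ̇_max² = ΔT_a·ρ·cp/(η·t_res) = 73.8·1104·2104/(5818·97.8596) = 301.088 s⁻²
γ̇_max = sqrt(301.088) = 17.3519 s⁻¹
N_max = γ̇_max·h / (π·D) = 17.3519 · 0.00624 / (π · 0.0745) = 0.462621 rev/s = 27.7573 rpm

value=27.76 rpm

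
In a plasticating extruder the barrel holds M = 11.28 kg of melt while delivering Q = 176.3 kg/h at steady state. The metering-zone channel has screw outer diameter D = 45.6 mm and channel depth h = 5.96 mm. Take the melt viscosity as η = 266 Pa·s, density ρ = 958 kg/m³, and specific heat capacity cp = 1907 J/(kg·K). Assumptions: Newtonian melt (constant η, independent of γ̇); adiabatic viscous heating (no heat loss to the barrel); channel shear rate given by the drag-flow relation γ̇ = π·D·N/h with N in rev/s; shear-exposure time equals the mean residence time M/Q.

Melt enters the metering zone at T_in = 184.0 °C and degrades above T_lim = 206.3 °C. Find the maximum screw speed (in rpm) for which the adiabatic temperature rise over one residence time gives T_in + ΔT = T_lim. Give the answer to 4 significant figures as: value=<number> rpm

Throughput in SI: Q_s = 176.3 kg/h ÷ 3600 s/h = 0.0489722 kg/s
t_res = M / Q_s = 11.28 / 0.0489722 = 230.335 s
Geometry in SI: D = 45.6 mm → 0.0456 m, h = 5.96 mm → 0.00596 m
ΔT_a = T_lim − T_in = 206.3 °C − 184.0 °C = 22.3 K
γ̇_max² = ΔT_a·ρ·cp / (η·t_res) = [22.3 × 958 × 1907] / [266 × 230.335] = 664.936 s⁻²
γ̇_max = √664.936 = 25.7864 s⁻¹
N_max = γ̇_max·h / (π·D) = 25.7864 · 0.00596 / (π · 0.0456) = 1.07281 rev/s = 64.3684 rpm

value=64.37 rpm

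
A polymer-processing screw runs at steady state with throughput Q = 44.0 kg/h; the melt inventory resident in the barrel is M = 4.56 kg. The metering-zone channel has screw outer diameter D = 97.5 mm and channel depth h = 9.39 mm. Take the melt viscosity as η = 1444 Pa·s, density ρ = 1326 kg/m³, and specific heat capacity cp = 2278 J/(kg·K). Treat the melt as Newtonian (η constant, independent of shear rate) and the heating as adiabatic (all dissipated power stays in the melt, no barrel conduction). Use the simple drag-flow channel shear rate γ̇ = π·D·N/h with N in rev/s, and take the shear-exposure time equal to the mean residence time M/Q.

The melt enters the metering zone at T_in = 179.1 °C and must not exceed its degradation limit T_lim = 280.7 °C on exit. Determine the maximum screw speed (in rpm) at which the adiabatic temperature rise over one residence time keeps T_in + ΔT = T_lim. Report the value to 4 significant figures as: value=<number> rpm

value=43.90 rpm

Convert throughput: Q = 44.0 kg/h = 44.0/3600 = 0.0122222 kg/s
t_res = M / Q_s = 4.56 ÷ 0.0122222 = 373.091 s
Geometry in SI: D = 97.5 mm → 0.0975 m, h = 9.39 mm → 0.00939 m
ΔT_a = T_lim − T_in = 280.7 − 179.1 = 101.6 K
Invert ΔT = ηγ̇²t_res/(ρcp) for γ̇: γ̇_max² = ΔT_a ρ cp / (η t_res) = 101.6·1326·2278 / (1444·373.091) = 569.651 s⁻²
γ̇_max = sqrt(569.651) = 23.8674 s⁻¹
N_max = γ̇_max·h / (π·D) = 23.8674 · 0.00939 / (π · 0.0975) = 0.731671 rev/s = 43.9002 rpm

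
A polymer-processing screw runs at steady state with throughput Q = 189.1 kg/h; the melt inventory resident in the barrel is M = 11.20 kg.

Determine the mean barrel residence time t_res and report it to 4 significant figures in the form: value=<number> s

Convert throughput: Q = 189.1 kg/h = 189.1/3600 = 0.0525278 kg/s
t_res = M / Q_s = 11.20 ÷ 0.0525278 = 213.221 s

value=213.2 s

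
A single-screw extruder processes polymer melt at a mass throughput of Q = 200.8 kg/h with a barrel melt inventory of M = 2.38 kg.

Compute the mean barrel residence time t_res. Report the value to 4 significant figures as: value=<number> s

Throughput in SI: Q_s = 200.8 kg/h ÷ 3600 s/h = 0.0557778 kg/s
Mean residence time: t_res = M/Q_s = 2.38 kg / 0.0557778 kg/s = 42.6693 s

value=42.67 s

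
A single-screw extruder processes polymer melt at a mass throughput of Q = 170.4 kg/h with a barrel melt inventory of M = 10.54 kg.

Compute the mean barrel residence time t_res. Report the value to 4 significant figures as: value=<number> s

Convert throughput: Q = 170.4 kg/h = 170.4/3600 = 0.0473333 kg/s
t_res = M / Q_s = 10.54 ÷ 0.0473333 = 222.676 s

value=222.7 s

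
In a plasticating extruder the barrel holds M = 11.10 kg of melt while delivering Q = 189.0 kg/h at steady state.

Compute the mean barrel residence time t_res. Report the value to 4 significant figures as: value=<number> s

value=211.4 s

Q_s = Q / 3600 = 189.0 / 3600 = 0.0525 kg/s
Mean residence time: t_res = M/Q_s = 11.10 kg / 0.0525 kg/s = 211.429 s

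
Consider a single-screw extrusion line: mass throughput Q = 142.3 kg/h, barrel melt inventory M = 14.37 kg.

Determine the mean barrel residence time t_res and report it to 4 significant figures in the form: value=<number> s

Convert throughput: Q = 142.3 kg/h = 142.3/3600 = 0.0395278 kg/s
Mean residence time: t_res = M/Q_s = 14.37 kg / 0.0395278 kg/s = 363.542 s

value=363.5 s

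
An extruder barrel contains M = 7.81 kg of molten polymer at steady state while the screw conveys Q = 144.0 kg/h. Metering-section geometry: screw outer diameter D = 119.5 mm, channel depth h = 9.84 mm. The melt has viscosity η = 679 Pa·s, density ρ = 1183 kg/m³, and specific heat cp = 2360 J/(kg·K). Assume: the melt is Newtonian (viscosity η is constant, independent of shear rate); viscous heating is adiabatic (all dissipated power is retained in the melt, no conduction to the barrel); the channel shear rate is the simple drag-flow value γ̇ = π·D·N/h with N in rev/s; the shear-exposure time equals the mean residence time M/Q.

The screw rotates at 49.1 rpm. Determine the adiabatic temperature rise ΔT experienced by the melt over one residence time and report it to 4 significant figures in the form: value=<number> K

value=46.29 K

Q_s = Q / 3600 = 144.0 / 3600 = 0.04 kg/s
t_res = M / Q_s = 7.81 ÷ 0.04 = 195.25 s
Convert to SI: D = 0.1195 m, h = 0.00984 m, N = 49.1/60 = 0.818333 rev/s
γ̇ = π·D·N / h = π · 0.1195 · 0.818333 / 0.00984 = 31.2214 s⁻¹
Adiabatic rise: ΔT = η γ̇² t_res / (ρ cp) = 679·(31.2214)²·195.25 / (1183·2360) = 46.2882 K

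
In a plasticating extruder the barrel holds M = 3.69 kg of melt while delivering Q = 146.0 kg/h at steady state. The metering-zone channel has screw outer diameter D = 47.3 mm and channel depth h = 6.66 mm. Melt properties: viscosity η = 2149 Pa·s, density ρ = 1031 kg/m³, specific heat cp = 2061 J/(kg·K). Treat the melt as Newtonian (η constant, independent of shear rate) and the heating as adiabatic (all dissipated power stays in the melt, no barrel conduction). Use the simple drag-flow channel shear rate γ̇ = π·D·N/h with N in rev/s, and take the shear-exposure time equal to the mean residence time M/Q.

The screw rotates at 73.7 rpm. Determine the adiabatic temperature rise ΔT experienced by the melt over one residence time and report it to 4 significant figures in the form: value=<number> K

value=69.12 K

Throughput in SI: Q_s = 146.0 kg/h ÷ 3600 s/h = 0.0405556 kg/s
t_res = M / Q_s = 3.69 ÷ 0.0405556 = 90.9863 s
Geometry in metres: D = 47.3 mm → 0.0473 m, h = 6.66 mm → 0.00666 m; screw speed N = 73.7 rpm = 1.22833 rev/s
Shear rate: γ̇ = πDN/h = π·0.0473·1.22833/0.00666 = 27.4065 s⁻¹
ΔT = η·γ̇²·t_res/(ρ·cp) = [2149 × 27.4065² × 90.9863] / [1031 × 2061] = 69.1165 K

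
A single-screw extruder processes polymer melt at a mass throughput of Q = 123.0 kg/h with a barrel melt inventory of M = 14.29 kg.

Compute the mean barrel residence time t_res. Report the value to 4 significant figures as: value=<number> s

value=418.2 s

Throughput in SI: Q_s = 123.0 kg/h ÷ 3600 s/h = 0.0341667 kg/s
Mean residence time: t_res = M/Q_s = 14.29 kg / 0.0341667 kg/s = 418.244 s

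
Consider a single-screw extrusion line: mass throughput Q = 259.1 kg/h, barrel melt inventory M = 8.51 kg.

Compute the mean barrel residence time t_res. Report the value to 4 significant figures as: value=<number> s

value=118.2 s

Throughput in SI: Q_s = 259.1 kg/h ÷ 3600 s/h = 0.0719722 kg/s
t_res = M / Q_s = 8.51 ÷ 0.0719722 = 118.24 s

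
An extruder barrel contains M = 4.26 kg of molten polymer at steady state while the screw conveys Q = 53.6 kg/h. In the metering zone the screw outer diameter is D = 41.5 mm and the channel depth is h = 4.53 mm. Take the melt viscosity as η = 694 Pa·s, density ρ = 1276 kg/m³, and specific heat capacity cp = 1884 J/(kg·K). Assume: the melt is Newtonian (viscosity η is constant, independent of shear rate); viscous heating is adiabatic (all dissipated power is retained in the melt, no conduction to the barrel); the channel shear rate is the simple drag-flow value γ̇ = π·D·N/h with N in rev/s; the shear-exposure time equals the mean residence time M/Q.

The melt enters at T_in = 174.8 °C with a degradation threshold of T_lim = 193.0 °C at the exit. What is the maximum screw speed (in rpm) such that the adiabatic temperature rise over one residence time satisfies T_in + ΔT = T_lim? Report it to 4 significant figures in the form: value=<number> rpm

value=30.95 rpm

Q_s = Q / 3600 = 53.6 / 3600 = 0.0148889 kg/s
t_res = M / Q_s = 4.26 ÷ 0.0148889 = 286.119 s
Geometry in SI: D = 41.5 mm → 0.0415 m, h = 4.53 mm → 0.00453 m
ΔT_a = T_lim − T_in = 193.0 − 174.8 = 18.2 K
γ̇_max² = ΔT_a·ρ·cp/(η·t_res) = 18.2·1276·1884/(694·286.119) = 220.341 s⁻²
γ̇_max = √220.341 = 14.8439 s⁻¹
Solve γ̇ = πDN/h for N: N_max = γ̇_max·h/(π·D) = 14.8439 × 0.00453 / (π × 0.0415) = 0.515761 rev/s = 30.9456 rpm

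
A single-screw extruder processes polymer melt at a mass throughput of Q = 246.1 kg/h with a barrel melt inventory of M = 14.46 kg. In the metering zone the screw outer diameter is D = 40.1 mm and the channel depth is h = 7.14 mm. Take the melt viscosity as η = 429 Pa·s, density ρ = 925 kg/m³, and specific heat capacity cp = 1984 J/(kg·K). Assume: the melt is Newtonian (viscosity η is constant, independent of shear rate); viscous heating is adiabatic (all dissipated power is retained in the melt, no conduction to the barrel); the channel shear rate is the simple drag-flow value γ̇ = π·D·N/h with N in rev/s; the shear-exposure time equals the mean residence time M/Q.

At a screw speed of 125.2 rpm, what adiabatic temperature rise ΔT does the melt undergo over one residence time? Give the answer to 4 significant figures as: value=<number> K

value=67.02 K

Q_s = Q / 3600 = 246.1 / 3600 = 0.0683611 kg/s
t_res = M / Q_s = 14.46 / 0.0683611 = 211.524 s
Geometry in metres: D = 40.1 mm → 0.0401 m, h = 7.14 mm → 0.00714 m; screw speed N = 125.2 rpm = 2.08667 rev/s
γ̇ = π D N / h = (π)(0.0401)(2.08667) / 0.00714 = 36.8171 s⁻¹
Adiabatic rise: ΔT = η γ̇² t_res / (ρ cp) = 429·(36.8171)²·211.524 / (925·1984) = 67.0241 K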